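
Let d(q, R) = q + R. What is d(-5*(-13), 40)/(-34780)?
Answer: -21/6956 ≈ -0.0030190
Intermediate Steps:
d(q, R) = R + q
d(-5*(-13), 40)/(-34780) = (40 - 5*(-13))/(-34780) = (40 + 65)*(-1/34780) = 105*(-1/34780) = -21/6956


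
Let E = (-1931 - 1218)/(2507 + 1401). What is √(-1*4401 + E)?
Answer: I*√16806605089/1954 ≈ 66.346*I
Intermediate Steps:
E = -3149/3908 ≈ -0.80578
√(-1*4401 + E) = √(-1*4401 - 3149/3908) = √(-4401 - 3149/3908) = √(-17202257/3908) = I*√16806605089/1954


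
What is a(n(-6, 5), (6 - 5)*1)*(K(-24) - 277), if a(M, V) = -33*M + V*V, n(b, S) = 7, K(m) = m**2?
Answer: -68770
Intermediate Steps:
a(M, V) = V**2 - 33*M (a(M, V) = -33*M + V**2 = V**2 - 33*M)
a(n(-6, 5), (6 - 5)*1)*(K(-24) - 277) = (((6 - 5)*1)**2 - 33*7)*((-24)**2 - 277) = ((1*1)**2 - 231)*(576 - 277) = (1**2 - 231)*299 = (1 - 231)*299 = -230*299 = -68770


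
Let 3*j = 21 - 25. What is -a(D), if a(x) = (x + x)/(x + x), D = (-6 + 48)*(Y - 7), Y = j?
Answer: -1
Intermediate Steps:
j = -4/3 (j = (21 - 25)/3 = (⅓)*(-4) = -4/3 ≈ -1.3333)
Y = -4/3 ≈ -1.3333
D = -350 (D = (-6 + 48)*(-4/3 - 7) = 42*(-25/3) = -350)
a(x) = 1 (a(x) = (2*x)/((2*x)) = (2*x)*(1/(2*x)) = 1)
-a(D) = -1*1 = -1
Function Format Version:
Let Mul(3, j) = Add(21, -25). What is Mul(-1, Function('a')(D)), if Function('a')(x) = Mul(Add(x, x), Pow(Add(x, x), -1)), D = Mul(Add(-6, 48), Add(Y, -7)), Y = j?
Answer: -1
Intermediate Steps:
j = Rational(-4, 3) (j = Mul(Rational(1, 3), Add(21, -25)) = Mul(Rational(1, 3), -4) = Rational(-4, 3) ≈ -1.3333)
Y = Rational(-4, 3) ≈ -1.3333
D = -350 (D = Mul(Add(-6, 48), Add(Rational(-4, 3), -7)) = Mul(42, Rational(-25, 3)) = -350)
Function('a')(x) = 1 (Function('a')(x) = Mul(Mul(2, x), Pow(Mul(2, x), -1)) = Mul(Mul(2, x), Mul(Rational(1, 2), Pow(x, -1))) = 1)
Mul(-1, Function('a')(D)) = Mul(-1, 1) = -1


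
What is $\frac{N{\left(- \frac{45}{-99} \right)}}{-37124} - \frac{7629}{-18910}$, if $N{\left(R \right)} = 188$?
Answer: $\frac{69915979}{175503710} \approx 0.39837$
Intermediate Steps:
$\frac{N{\left(- \frac{45}{-99} \right)}}{-37124} - \frac{7629}{-18910} = \frac{188}{-37124} - \frac{7629}{-18910} = 188 \left(- \frac{1}{37124}\right) - - \frac{7629}{18910} = - \frac{47}{9281} + \frac{7629}{18910} = \frac{69915979}{175503710}$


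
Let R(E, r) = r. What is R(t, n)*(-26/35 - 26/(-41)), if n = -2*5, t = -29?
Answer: 312/287 ≈ 1.0871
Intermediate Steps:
n = -10
R(t, n)*(-26/35 - 26/(-41)) = -10*(-26/35 - 26/(-41)) = -10*(-26*1/35 - 26*(-1/41)) = -10*(-26/35 + 26/41) = -10*(-156/1435) = 312/287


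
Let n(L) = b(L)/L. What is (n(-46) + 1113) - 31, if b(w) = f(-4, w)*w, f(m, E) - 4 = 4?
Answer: 1090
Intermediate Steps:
f(m, E) = 8 (f(m, E) = 4 + 4 = 8)
b(w) = 8*w
n(L) = 8 (n(L) = (8*L)/L = 8)
(n(-46) + 1113) - 31 = (8 + 1113) - 31 = 1121 - 31 = 1090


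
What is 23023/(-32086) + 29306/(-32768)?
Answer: -423682495/262848512 ≈ -1.6119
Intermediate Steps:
23023/(-32086) + 29306/(-32768) = 23023*(-1/32086) + 29306*(-1/32768) = -23023/32086 - 14653/16384 = -423682495/262848512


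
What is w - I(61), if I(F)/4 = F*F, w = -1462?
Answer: -16346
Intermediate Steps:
I(F) = 4*F² (I(F) = 4*(F*F) = 4*F²)
w - I(61) = -1462 - 4*61² = -1462 - 4*3721 = -1462 - 1*14884 = -1462 - 14884 = -16346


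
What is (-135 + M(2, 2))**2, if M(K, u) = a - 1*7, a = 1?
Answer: 19881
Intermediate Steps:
M(K, u) = -6 (M(K, u) = 1 - 1*7 = 1 - 7 = -6)
(-135 + M(2, 2))**2 = (-135 - 6)**2 = (-141)**2 = 19881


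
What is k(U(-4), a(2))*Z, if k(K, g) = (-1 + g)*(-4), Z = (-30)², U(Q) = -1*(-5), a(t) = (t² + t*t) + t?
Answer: -32400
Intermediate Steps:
a(t) = t + 2*t² (a(t) = (t² + t²) + t = 2*t² + t = t + 2*t²)
U(Q) = 5
Z = 900
k(K, g) = 4 - 4*g
k(U(-4), a(2))*Z = (4 - 8*(1 + 2*2))*900 = (4 - 8*(1 + 4))*900 = (4 - 8*5)*900 = (4 - 4*10)*900 = (4 - 40)*900 = -36*900 = -32400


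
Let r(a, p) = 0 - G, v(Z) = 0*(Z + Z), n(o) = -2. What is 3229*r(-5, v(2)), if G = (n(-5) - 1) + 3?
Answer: 0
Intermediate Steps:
v(Z) = 0 (v(Z) = 0*(2*Z) = 0)
G = 0 (G = (-2 - 1) + 3 = -3 + 3 = 0)
r(a, p) = 0 (r(a, p) = 0 - 1*0 = 0 + 0 = 0)
3229*r(-5, v(2)) = 3229*0 = 0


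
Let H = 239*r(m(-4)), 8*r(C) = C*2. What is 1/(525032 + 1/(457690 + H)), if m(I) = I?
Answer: 457451/240176413433 ≈ 1.9046e-6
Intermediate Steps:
r(C) = C/4 (r(C) = (C*2)/8 = (2*C)/8 = C/4)
H = -239 (H = 239*((¼)*(-4)) = 239*(-1) = -239)
1/(525032 + 1/(457690 + H)) = 1/(525032 + 1/(457690 - 239)) = 1/(525032 + 1/457451) = 1/(240176413433/457451) = 457451/240176413433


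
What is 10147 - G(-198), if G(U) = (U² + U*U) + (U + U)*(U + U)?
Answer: -225077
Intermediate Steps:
G(U) = 6*U² (G(U) = (U² + U²) + (2*U)*(2*U) = 2*U² + 4*U² = 6*U²)
10147 - G(-198) = 10147 - 6*(-198)² = 10147 - 6*39204 = 10147 - 1*235224 = 10147 - 235224 = -225077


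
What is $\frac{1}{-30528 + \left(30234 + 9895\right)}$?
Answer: $\frac{1}{9601} \approx 0.00010416$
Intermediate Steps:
$\frac{1}{-30528 + \left(30234 + 9895\right)} = \frac{1}{-30528 + 40129} = \frac{1}{9601}$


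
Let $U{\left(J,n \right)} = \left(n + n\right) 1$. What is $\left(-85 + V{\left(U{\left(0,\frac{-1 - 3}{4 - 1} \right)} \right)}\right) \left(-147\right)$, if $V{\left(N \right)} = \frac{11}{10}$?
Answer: $\frac{123333}{10} \approx 12333.0$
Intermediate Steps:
$U{\left(J,n \right)} = 2 n$ ($U{\left(J,n \right)} = 2 n 1 = 2 n$)
$V{\left(N \right)} = \frac{11}{10}$ ($V{\left(N \right)} = 11 \cdot \frac{1}{10} = \frac{11}{10}$)
$\left(-85 + V{\left(U{\left(0,\frac{-1 - 3}{4 - 1} \right)} \right)}\right) \left(-147\right) = \left(-85 + \frac{11}{10}\right) \left(-147\right) = \left(- \frac{839}{10}\right) \left(-147\right) = \frac{123333}{10}$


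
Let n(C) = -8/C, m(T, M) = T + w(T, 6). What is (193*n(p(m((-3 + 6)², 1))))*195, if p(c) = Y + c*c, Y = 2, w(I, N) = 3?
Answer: -150540/73 ≈ -2062.2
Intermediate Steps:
m(T, M) = 3 + T (m(T, M) = T + 3 = 3 + T)
p(c) = 2 + c² (p(c) = 2 + c*c = 2 + c²)
(193*n(p(m((-3 + 6)², 1))))*195 = (193*(-8/(2 + (3 + (-3 + 6)²)²)))*195 = (193*(-8/(2 + (3 + 3²)²)))*195 = (193*(-8/(2 + (3 + 9)²)))*195 = (193*(-8/(2 + 12²)))*195 = (193*(-8/(2 + 144)))*195 = (193*(-8/146))*195 = (193*(-8*1/146))*195 = (193*(-4/73))*195 = -772/73*195 = -150540/73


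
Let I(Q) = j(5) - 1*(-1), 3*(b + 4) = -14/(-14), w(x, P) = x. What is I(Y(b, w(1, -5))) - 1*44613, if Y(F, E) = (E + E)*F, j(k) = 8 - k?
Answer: -44609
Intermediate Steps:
b = -11/3 (b = -4 + (-14/(-14))/3 = -4 + (-14*(-1/14))/3 = -4 + (1/3)*1 = -4 + 1/3 = -11/3 ≈ -3.6667)
Y(F, E) = 2*E*F (Y(F, E) = (2*E)*F = 2*E*F)
I(Q) = 4 (I(Q) = (8 - 1*5) - 1*(-1) = (8 - 5) + 1 = 3 + 1 = 4)
I(Y(b, w(1, -5))) - 1*44613 = 4 - 1*44613 = 4 - 44613 = -44609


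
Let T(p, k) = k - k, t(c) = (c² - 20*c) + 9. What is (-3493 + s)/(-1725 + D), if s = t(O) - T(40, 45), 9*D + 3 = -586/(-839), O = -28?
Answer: 8079570/6513703 ≈ 1.2404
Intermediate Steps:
D = -1931/7551 (D = -⅓ + (-586/(-839))/9 = -⅓ + (-586*(-1/839))/9 = -⅓ + (⅑)*(586/839) = -⅓ + 586/7551 = -1931/7551 ≈ -0.25573)
t(c) = 9 + c² - 20*c
T(p, k) = 0
s = 1353 (s = (9 + (-28)² - 20*(-28)) - 1*0 = (9 + 784 + 560) + 0 = 1353 + 0 = 1353)
(-3493 + s)/(-1725 + D) = (-3493 + 1353)/(-1725 - 1931/7551) = -2140/(-13027406/7551) = -2140*(-7551/13027406) = 8079570/6513703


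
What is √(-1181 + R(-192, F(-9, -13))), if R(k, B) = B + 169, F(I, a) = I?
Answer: I*√1021 ≈ 31.953*I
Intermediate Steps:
R(k, B) = 169 + B
√(-1181 + R(-192, F(-9, -13))) = √(-1181 + (169 - 9)) = √(-1181 + 160) = √(-1021) = I*√1021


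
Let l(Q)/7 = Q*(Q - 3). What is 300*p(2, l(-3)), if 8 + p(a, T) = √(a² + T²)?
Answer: -2400 + 600*√3970 ≈ 35405.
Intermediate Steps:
l(Q) = 7*Q*(-3 + Q) (l(Q) = 7*(Q*(Q - 3)) = 7*(Q*(-3 + Q)) = 7*Q*(-3 + Q))
p(a, T) = -8 + √(T² + a²) (p(a, T) = -8 + √(a² + T²) = -8 + √(T² + a²))
300*p(2, l(-3)) = 300*(-8 + √((7*(-3)*(-3 - 3))² + 2²)) = 300*(-8 + √((7*(-3)*(-6))² + 4)) = 300*(-8 + √(126² + 4)) = 300*(-8 + √(15876 + 4)) = 300*(-8 + √15880) = 300*(-8 + 2*√3970) = -2400 + 600*√3970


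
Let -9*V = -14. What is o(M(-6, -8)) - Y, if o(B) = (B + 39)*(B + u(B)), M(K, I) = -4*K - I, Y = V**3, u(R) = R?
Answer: 3309832/729 ≈ 4540.2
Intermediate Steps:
V = 14/9 (V = -1/9*(-14) = 14/9 ≈ 1.5556)
Y = 2744/729 (Y = (14/9)**3 = 2744/729 ≈ 3.7641)
M(K, I) = -I - 4*K
o(B) = 2*B*(39 + B) (o(B) = (B + 39)*(B + B) = (39 + B)*(2*B) = 2*B*(39 + B))
o(M(-6, -8)) - Y = 2*(-1*(-8) - 4*(-6))*(39 + (-1*(-8) - 4*(-6))) - 1*2744/729 = 2*(8 + 24)*(39 + (8 + 24)) - 2744/729 = 2*32*(39 + 32) - 2744/729 = 2*32*71 - 2744/729 = 4544 - 2744/729 = 3309832/729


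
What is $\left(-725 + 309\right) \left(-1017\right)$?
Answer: $423072$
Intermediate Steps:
$\left(-725 + 309\right) \left(-1017\right) = \left(-416\right) \left(-1017\right) = 423072$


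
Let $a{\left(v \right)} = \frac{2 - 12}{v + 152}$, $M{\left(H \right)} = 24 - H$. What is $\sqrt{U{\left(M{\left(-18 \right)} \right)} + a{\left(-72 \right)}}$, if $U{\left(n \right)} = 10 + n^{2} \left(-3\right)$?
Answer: $\frac{i \sqrt{84514}}{4} \approx 72.678 i$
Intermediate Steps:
$a{\left(v \right)} = - \frac{10}{152 + v}$
$U{\left(n \right)} = 10 - 3 n^{2}$
$\sqrt{U{\left(M{\left(-18 \right)} \right)} + a{\left(-72 \right)}} = \sqrt{\left(10 - 3 \left(24 - -18\right)^{2}\right) - \frac{10}{152 - 72}} = \sqrt{\left(10 - 3 \left(24 + 18\right)^{2}\right) - \frac{10}{80}} = \sqrt{\left(10 - 3 \cdot 42^{2}\right) - \frac{1}{8}} = \sqrt{\left(10 - 5292\right) - \frac{1}{8}} = \sqrt{-5282 - \frac{1}{8}} = \sqrt{- \frac{42257}{8}} = \frac{i \sqrt{84514}}{4}$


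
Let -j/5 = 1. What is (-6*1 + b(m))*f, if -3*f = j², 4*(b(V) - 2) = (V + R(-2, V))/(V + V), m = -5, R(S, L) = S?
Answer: 255/8 ≈ 31.875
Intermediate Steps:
j = -5 (j = -5*1 = -5)
b(V) = 2 + (-2 + V)/(8*V) (b(V) = 2 + ((V - 2)/(V + V))/4 = 2 + ((-2 + V)/((2*V)))/4 = 2 + ((-2 + V)*(1/(2*V)))/4 = 2 + ((-2 + V)/(2*V))/4 = 2 + (-2 + V)/(8*V))
f = -25/3 (f = -⅓*(-5)² = -⅓*25 = -25/3 ≈ -8.3333)
(-6*1 + b(m))*f = (-6*1 + (⅛)*(-2 + 17*(-5))/(-5))*(-25/3) = (-6 + (⅛)*(-⅕)*(-2 - 85))*(-25/3) = (-6 + (⅛)*(-⅕)*(-87))*(-25/3) = (-6 + 87/40)*(-25/3) = -153/40*(-25/3) = 255/8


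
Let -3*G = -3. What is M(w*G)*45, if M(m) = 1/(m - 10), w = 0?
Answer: -9/2 ≈ -4.5000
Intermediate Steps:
G = 1 (G = -⅓*(-3) = 1)
M(m) = 1/(-10 + m)
M(w*G)*45 = 45/(-10 + 0*1) = 45/(-10 + 0) = 45/(-10) = -⅒*45 = -9/2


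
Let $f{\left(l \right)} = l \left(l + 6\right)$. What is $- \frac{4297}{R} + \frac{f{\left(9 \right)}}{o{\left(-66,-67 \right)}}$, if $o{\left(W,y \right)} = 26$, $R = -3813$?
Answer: $\frac{626477}{99138} \approx 6.3192$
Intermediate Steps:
$f{\left(l \right)} = l \left(6 + l\right)$
$- \frac{4297}{R} + \frac{f{\left(9 \right)}}{o{\left(-66,-67 \right)}} = - \frac{4297}{-3813} + \frac{9 \left(6 + 9\right)}{26} = \left(-4297\right) \left(- \frac{1}{3813}\right) + 9 \cdot 15 \cdot \frac{1}{26} = \frac{4297}{3813} + 135 \cdot \frac{1}{26} = \frac{4297}{3813} + \frac{135}{26} = \frac{626477}{99138}$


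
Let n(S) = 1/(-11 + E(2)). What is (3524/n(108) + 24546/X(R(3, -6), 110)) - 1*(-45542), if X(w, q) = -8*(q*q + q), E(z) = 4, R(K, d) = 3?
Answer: 339824629/16280 ≈ 20874.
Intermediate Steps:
n(S) = -⅐ (n(S) = 1/(-11 + 4) = 1/(-7) = -⅐)
X(w, q) = -8*q - 8*q² (X(w, q) = -8*(q² + q) = -8*(q + q²) = -8*q - 8*q²)
(3524/n(108) + 24546/X(R(3, -6), 110)) - 1*(-45542) = (3524/(-⅐) + 24546/((-8*110*(1 + 110)))) - 1*(-45542) = (3524*(-7) + 24546/((-8*110*111))) + 45542 = (-24668 + 24546/(-97680)) + 45542 = (-24668 + 24546*(-1/97680)) + 45542 = (-24668 - 4091/16280) + 45542 = -401599131/16280 + 45542 = 339824629/16280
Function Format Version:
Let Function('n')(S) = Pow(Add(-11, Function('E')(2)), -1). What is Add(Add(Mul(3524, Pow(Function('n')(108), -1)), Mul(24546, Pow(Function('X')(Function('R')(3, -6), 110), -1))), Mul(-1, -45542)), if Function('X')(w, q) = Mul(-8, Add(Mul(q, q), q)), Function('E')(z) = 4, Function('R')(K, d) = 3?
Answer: Rational(339824629, 16280) ≈ 20874.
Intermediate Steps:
Function('n')(S) = Rational(-1, 7) (Function('n')(S) = Pow(Add(-11, 4), -1) = Pow(-7, -1) = Rational(-1, 7))
Function('X')(w, q) = Add(Mul(-8, q), Mul(-8, Pow(q, 2))) (Function('X')(w, q) = Mul(-8, Add(Pow(q, 2), q)) = Mul(-8, Add(q, Pow(q, 2))) = Add(Mul(-8, q), Mul(-8, Pow(q, 2))))
Add(Add(Mul(3524, Pow(Function('n')(108), -1)), Mul(24546, Pow(Function('X')(Function('R')(3, -6), 110), -1))), Mul(-1, -45542)) = Add(Add(Mul(3524, Pow(Rational(-1, 7), -1)), Mul(24546, Pow(Mul(-8, 110, Add(1, 110)), -1))), Mul(-1, -45542)) = Add(Add(Mul(3524, -7), Mul(24546, Pow(Mul(-8, 110, 111), -1))), 45542) = Add(Add(-24668, Mul(24546, Pow(-97680, -1))), 45542) = Add(Add(-24668, Mul(24546, Rational(-1, 97680))), 45542) = Add(Add(-24668, Rational(-4091, 16280)), 45542) = Add(Rational(-401599131, 16280), 45542) = Rational(339824629, 16280)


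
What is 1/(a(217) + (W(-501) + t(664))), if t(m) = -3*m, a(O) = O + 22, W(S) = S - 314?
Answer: -1/2568 ≈ -0.00038941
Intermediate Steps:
W(S) = -314 + S
a(O) = 22 + O
1/(a(217) + (W(-501) + t(664))) = 1/((22 + 217) + ((-314 - 501) - 3*664)) = 1/(239 + (-815 - 1992)) = 1/(239 - 2807) = 1/(-2568) = -1/2568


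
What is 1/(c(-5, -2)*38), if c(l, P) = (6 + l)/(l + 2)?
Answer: -3/38 ≈ -0.078947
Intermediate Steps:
c(l, P) = (6 + l)/(2 + l)
1/(c(-5, -2)*38) = 1/(((6 - 5)/(2 - 5))*38) = 1/((1/(-3))*38) = 1/(-⅓*1*38) = 1/(-⅓*38) = 1/(-38/3) = -3/38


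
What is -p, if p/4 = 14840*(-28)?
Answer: 1662080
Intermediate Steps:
p = -1662080 (p = 4*(14840*(-28)) = 4*(-415520) = -1662080)
-p = -1*(-1662080) = 1662080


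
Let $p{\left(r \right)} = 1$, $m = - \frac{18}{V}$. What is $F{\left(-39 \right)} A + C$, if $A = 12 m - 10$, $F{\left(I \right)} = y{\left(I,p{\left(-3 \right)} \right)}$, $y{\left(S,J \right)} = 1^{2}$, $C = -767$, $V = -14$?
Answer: $- \frac{5331}{7} \approx -761.57$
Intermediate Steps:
$m = \frac{9}{7}$ ($m = - \frac{18}{-14} = \left(-18\right) \left(- \frac{1}{14}\right) = \frac{9}{7} \approx 1.2857$)
$y{\left(S,J \right)} = 1$
$F{\left(I \right)} = 1$
$A = \frac{38}{7}$ ($A = 12 \cdot \frac{9}{7} - 10 = \frac{108}{7} - 10 = \frac{38}{7} \approx 5.4286$)
$F{\left(-39 \right)} A + C = 1 \cdot \frac{38}{7} - 767 = \frac{38}{7} - 767 = - \frac{5331}{7}$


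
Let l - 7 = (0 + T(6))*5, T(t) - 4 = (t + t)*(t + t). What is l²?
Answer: 558009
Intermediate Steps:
T(t) = 4 + 4*t² (T(t) = 4 + (t + t)*(t + t) = 4 + (2*t)*(2*t) = 4 + 4*t²)
l = 747 (l = 7 + (0 + (4 + 4*6²))*5 = 7 + (0 + (4 + 4*36))*5 = 7 + (0 + (4 + 144))*5 = 7 + (0 + 148)*5 = 7 + 148*5 = 7 + 740 = 747)
l² = 747² = 558009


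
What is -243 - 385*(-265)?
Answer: 101782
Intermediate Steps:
-243 - 385*(-265) = -243 + 102025 = 101782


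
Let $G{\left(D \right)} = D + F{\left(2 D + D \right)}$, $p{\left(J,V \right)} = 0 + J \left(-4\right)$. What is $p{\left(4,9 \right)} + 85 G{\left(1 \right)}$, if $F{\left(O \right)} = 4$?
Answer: $409$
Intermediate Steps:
$p{\left(J,V \right)} = - 4 J$ ($p{\left(J,V \right)} = 0 - 4 J = - 4 J$)
$G{\left(D \right)} = 4 + D$ ($G{\left(D \right)} = D + 4 = 4 + D$)
$p{\left(4,9 \right)} + 85 G{\left(1 \right)} = \left(-4\right) 4 + 85 \left(4 + 1\right) = -16 + 85 \cdot 5 = -16 + 425 = 409$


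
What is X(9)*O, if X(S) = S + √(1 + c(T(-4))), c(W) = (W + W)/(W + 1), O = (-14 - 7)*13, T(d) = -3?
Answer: -3003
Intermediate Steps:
O = -273 (O = -21*13 = -273)
c(W) = 2*W/(1 + W) (c(W) = (2*W)/(1 + W) = 2*W/(1 + W))
X(S) = 2 + S (X(S) = S + √(1 + 2*(-3)/(1 - 3)) = S + √(1 + 2*(-3)/(-2)) = S + √(1 + 2*(-3)*(-½)) = S + √(1 + 3) = S + √4 = S + 2 = 2 + S)
X(9)*O = (2 + 9)*(-273) = 11*(-273) = -3003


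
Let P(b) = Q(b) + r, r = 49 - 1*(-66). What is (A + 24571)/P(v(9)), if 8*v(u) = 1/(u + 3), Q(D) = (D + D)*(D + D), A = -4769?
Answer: 45623808/264961 ≈ 172.19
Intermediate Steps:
Q(D) = 4*D² (Q(D) = (2*D)*(2*D) = 4*D²)
r = 115 (r = 49 + 66 = 115)
v(u) = 1/(8*(3 + u)) (v(u) = 1/(8*(u + 3)) = 1/(8*(3 + u)))
P(b) = 115 + 4*b² (P(b) = 4*b² + 115 = 115 + 4*b²)
(A + 24571)/P(v(9)) = (-4769 + 24571)/(115 + 4*(1/(8*(3 + 9)))²) = 19802/(115 + 4*((⅛)/12)²) = 19802/(115 + 4*((⅛)*(1/12))²) = 19802/(115 + 4*(1/96)²) = 19802/(115 + 4*(1/9216)) = 19802/(115 + 1/2304) = 19802/(264961/2304) = 19802*(2304/264961) = 45623808/264961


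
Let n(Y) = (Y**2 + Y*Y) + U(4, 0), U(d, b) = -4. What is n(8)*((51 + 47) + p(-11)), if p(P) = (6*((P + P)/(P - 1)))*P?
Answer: -2852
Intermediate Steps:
n(Y) = -4 + 2*Y**2 (n(Y) = (Y**2 + Y*Y) - 4 = (Y**2 + Y**2) - 4 = 2*Y**2 - 4 = -4 + 2*Y**2)
p(P) = 12*P**2/(-1 + P) (p(P) = (6*((2*P)/(-1 + P)))*P = (6*(2*P/(-1 + P)))*P = (12*P/(-1 + P))*P = 12*P**2/(-1 + P))
n(8)*((51 + 47) + p(-11)) = (-4 + 2*8**2)*((51 + 47) + 12*(-11)**2/(-1 - 11)) = (-4 + 2*64)*(98 + 12*121/(-12)) = (-4 + 128)*(98 + 12*121*(-1/12)) = 124*(98 - 121) = 124*(-23) = -2852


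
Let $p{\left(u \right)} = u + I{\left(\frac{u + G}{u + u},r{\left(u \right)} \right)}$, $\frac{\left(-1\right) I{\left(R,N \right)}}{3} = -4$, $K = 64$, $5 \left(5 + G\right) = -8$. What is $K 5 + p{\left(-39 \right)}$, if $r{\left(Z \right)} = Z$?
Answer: $293$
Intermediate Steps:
$G = - \frac{33}{5}$ ($G = -5 + \frac{1}{5} \left(-8\right) = -5 - \frac{8}{5} = - \frac{33}{5} \approx -6.6$)
$I{\left(R,N \right)} = 12$ ($I{\left(R,N \right)} = \left(-3\right) \left(-4\right) = 12$)
$p{\left(u \right)} = 12 + u$ ($p{\left(u \right)} = u + 12 = 12 + u$)
$K 5 + p{\left(-39 \right)} = 64 \cdot 5 + \left(12 - 39\right) = 320 - 27 = 293$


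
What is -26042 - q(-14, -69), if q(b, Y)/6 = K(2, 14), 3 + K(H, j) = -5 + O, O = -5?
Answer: -25964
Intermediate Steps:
K(H, j) = -13 (K(H, j) = -3 + (-5 - 5) = -3 - 10 = -13)
q(b, Y) = -78 (q(b, Y) = 6*(-13) = -78)
-26042 - q(-14, -69) = -26042 - 1*(-78) = -26042 + 78 = -25964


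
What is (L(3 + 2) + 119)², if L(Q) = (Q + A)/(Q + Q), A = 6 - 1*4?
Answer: 1432809/100 ≈ 14328.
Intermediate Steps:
A = 2 (A = 6 - 4 = 2)
L(Q) = (2 + Q)/(2*Q) (L(Q) = (Q + 2)/(Q + Q) = (2 + Q)/((2*Q)) = (2 + Q)*(1/(2*Q)) = (2 + Q)/(2*Q))
(L(3 + 2) + 119)² = ((2 + (3 + 2))/(2*(3 + 2)) + 119)² = ((½)*(2 + 5)/5 + 119)² = ((½)*(⅕)*7 + 119)² = (7/10 + 119)² = (1197/10)² = 1432809/100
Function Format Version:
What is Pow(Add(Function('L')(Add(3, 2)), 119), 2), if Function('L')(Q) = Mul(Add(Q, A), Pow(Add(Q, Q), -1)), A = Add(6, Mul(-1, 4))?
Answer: Rational(1432809, 100) ≈ 14328.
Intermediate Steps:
A = 2 (A = Add(6, -4) = 2)
Function('L')(Q) = Mul(Rational(1, 2), Pow(Q, -1), Add(2, Q)) (Function('L')(Q) = Mul(Add(Q, 2), Pow(Add(Q, Q), -1)) = Mul(Add(2, Q), Pow(Mul(2, Q), -1)) = Mul(Add(2, Q), Mul(Rational(1, 2), Pow(Q, -1))) = Mul(Rational(1, 2), Pow(Q, -1), Add(2, Q)))
Pow(Add(Function('L')(Add(3, 2)), 119), 2) = Pow(Add(Mul(Rational(1, 2), Pow(Add(3, 2), -1), Add(2, Add(3, 2))), 119), 2) = Pow(Add(Mul(Rational(1, 2), Pow(5, -1), Add(2, 5)), 119), 2) = Pow(Add(Mul(Rational(1, 2), Rational(1, 5), 7), 119), 2) = Pow(Add(Rational(7, 10), 119), 2) = Pow(Rational(1197, 10), 2) = Rational(1432809, 100)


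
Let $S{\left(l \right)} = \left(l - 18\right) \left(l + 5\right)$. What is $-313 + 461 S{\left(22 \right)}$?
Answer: $49475$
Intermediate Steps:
$S{\left(l \right)} = \left(-18 + l\right) \left(5 + l\right)$
$-313 + 461 S{\left(22 \right)} = -313 + 461 \left(-90 + 22^{2} - 286\right) = -313 + 461 \left(-90 + 484 - 286\right) = -313 + 461 \cdot 108 = -313 + 49788 = 49475$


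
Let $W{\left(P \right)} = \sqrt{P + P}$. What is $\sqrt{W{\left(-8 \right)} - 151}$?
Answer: $\sqrt{-151 + 4 i} \approx 0.1627 + 12.289 i$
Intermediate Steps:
$W{\left(P \right)} = \sqrt{2} \sqrt{P}$ ($W{\left(P \right)} = \sqrt{2 P} = \sqrt{2} \sqrt{P}$)
$\sqrt{W{\left(-8 \right)} - 151} = \sqrt{\sqrt{2} \sqrt{-8} - 151} = \sqrt{\sqrt{2} \cdot 2 i \sqrt{2} - 151} = \sqrt{4 i - 151} = \sqrt{-151 + 4 i}$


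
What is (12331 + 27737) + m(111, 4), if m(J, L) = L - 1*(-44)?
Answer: 40116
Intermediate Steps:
m(J, L) = 44 + L (m(J, L) = L + 44 = 44 + L)
(12331 + 27737) + m(111, 4) = (12331 + 27737) + (44 + 4) = 40068 + 48 = 40116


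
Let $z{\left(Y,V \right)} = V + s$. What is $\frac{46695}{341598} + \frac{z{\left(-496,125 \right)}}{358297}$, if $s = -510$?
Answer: $\frac{5533054395}{40797846202} \approx 0.13562$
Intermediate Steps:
$z{\left(Y,V \right)} = -510 + V$ ($z{\left(Y,V \right)} = V - 510 = -510 + V$)
$\frac{46695}{341598} + \frac{z{\left(-496,125 \right)}}{358297} = \frac{46695}{341598} + \frac{-510 + 125}{358297} = 46695 \cdot \frac{1}{341598} - \frac{385}{358297} = \frac{15565}{113866} - \frac{385}{358297} = \frac{5533054395}{40797846202}$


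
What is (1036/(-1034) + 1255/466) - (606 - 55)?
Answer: -132340575/240922 ≈ -549.31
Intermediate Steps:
(1036/(-1034) + 1255/466) - (606 - 55) = (1036*(-1/1034) + 1255*(1/466)) - 1*551 = (-518/517 + 1255/466) - 551 = 407447/240922 - 551 = -132340575/240922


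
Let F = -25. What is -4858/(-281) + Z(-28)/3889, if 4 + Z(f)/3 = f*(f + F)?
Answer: 20140402/1092809 ≈ 18.430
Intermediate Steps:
Z(f) = -12 + 3*f*(-25 + f) (Z(f) = -12 + 3*(f*(f - 25)) = -12 + 3*(f*(-25 + f)) = -12 + 3*f*(-25 + f))
-4858/(-281) + Z(-28)/3889 = -4858/(-281) + (-12 - 75*(-28) + 3*(-28)²)/3889 = -4858*(-1/281) + (-12 + 2100 + 3*784)*(1/3889) = 4858/281 + (-12 + 2100 + 2352)*(1/3889) = 4858/281 + 4440*(1/3889) = 4858/281 + 4440/3889 = 20140402/1092809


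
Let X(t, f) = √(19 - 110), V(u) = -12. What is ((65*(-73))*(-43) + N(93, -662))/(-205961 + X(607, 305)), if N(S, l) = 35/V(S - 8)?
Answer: -72038831855/72719886192 - 2448385*I*√91/509039203344 ≈ -0.99063 - 4.5883e-5*I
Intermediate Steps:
X(t, f) = I*√91 (X(t, f) = √(-91) = I*√91)
N(S, l) = -35/12 (N(S, l) = 35/(-12) = 35*(-1/12) = -35/12)
((65*(-73))*(-43) + N(93, -662))/(-205961 + X(607, 305)) = ((65*(-73))*(-43) - 35/12)/(-205961 + I*√91) = (-4745*(-43) - 35/12)/(-205961 + I*√91) = (204035 - 35/12)/(-205961 + I*√91) = 2448385/(12*(-205961 + I*√91))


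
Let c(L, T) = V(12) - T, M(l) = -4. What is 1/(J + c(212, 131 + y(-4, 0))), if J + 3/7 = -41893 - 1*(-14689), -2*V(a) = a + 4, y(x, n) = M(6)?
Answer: -7/191376 ≈ -3.6577e-5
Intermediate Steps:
y(x, n) = -4
V(a) = -2 - a/2 (V(a) = -(a + 4)/2 = -(4 + a)/2 = -2 - a/2)
c(L, T) = -8 - T (c(L, T) = (-2 - ½*12) - T = (-2 - 6) - T = -8 - T)
J = -190431/7 (J = -3/7 + (-41893 - 1*(-14689)) = -3/7 + (-41893 + 14689) = -3/7 - 27204 = -190431/7 ≈ -27204.)
1/(J + c(212, 131 + y(-4, 0))) = 1/(-190431/7 + (-8 - (131 - 4))) = 1/(-190431/7 + (-8 - 1*127)) = 1/(-190431/7 + (-8 - 127)) = 1/(-190431/7 - 135) = 1/(-191376/7) = -7/191376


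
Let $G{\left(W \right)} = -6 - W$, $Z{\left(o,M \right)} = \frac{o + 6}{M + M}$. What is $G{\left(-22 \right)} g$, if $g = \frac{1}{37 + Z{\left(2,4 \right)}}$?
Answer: $\frac{8}{19} \approx 0.42105$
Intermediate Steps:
$Z{\left(o,M \right)} = \frac{6 + o}{2 M}$
$g = \frac{1}{38}$ ($g = \frac{1}{37 + \frac{6 + 2}{2 \cdot 4}} = \frac{1}{37 + \frac{1}{2} \cdot \frac{1}{4} \cdot 8} = \frac{1}{37 + 1} = \frac{1}{38} \approx 0.026316$)
$G{\left(-22 \right)} g = \left(-6 - -22\right) \frac{1}{38} = \left(-6 + 22\right) \frac{1}{38} = 16 \cdot \frac{1}{38} = \frac{8}{19}$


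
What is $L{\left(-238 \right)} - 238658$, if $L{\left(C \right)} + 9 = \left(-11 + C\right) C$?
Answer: $-179405$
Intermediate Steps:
$L{\left(C \right)} = -9 + C \left(-11 + C\right)$ ($L{\left(C \right)} = -9 + \left(-11 + C\right) C = -9 + C \left(-11 + C\right)$)
$L{\left(-238 \right)} - 238658 = \left(-9 + \left(-238\right)^{2} - -2618\right) - 238658 = \left(-9 + 56644 + 2618\right) - 238658 = 59253 - 238658 = -179405$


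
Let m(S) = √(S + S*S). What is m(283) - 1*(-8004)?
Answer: 8004 + 2*√20093 ≈ 8287.5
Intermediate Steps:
m(S) = √(S + S²)
m(283) - 1*(-8004) = √(283*(1 + 283)) - 1*(-8004) = √(283*284) + 8004 = √80372 + 8004 = 2*√20093 + 8004 = 8004 + 2*√20093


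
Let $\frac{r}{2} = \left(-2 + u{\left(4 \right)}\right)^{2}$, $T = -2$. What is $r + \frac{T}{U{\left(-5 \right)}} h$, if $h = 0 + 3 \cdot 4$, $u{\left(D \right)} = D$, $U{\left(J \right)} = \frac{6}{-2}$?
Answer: $16$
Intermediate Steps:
$U{\left(J \right)} = -3$ ($U{\left(J \right)} = 6 \left(- \frac{1}{2}\right) = -3$)
$h = 12$ ($h = 0 + 12 = 12$)
$r = 8$ ($r = 2 \left(-2 + 4\right)^{2} = 2 \cdot 2^{2} = 2 \cdot 4 = 8$)
$r + \frac{T}{U{\left(-5 \right)}} h = 8 + - \frac{2}{-3} \cdot 12 = 8 + \left(-2\right) \left(- \frac{1}{3}\right) 12 = 8 + \frac{2}{3} \cdot 12 = 8 + 8 = 16$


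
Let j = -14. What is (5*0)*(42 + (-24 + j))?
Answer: 0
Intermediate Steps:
(5*0)*(42 + (-24 + j)) = (5*0)*(42 + (-24 - 14)) = 0*(42 - 38) = 0*4 = 0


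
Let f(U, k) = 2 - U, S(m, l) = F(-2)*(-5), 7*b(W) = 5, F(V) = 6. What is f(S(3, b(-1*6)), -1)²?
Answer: 1024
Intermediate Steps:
b(W) = 5/7 (b(W) = (⅐)*5 = 5/7)
S(m, l) = -30 (S(m, l) = 6*(-5) = -30)
f(S(3, b(-1*6)), -1)² = (2 - 1*(-30))² = (2 + 30)² = 32² = 1024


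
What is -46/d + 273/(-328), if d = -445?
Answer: -106397/145960 ≈ -0.72895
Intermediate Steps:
-46/d + 273/(-328) = -46/(-445) + 273/(-328) = -46*(-1/445) + 273*(-1/328) = 46/445 - 273/328 = -106397/145960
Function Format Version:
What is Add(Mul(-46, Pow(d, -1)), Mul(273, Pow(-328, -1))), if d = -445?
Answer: Rational(-106397, 145960) ≈ -0.72895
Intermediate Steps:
Add(Mul(-46, Pow(d, -1)), Mul(273, Pow(-328, -1))) = Add(Mul(-46, Pow(-445, -1)), Mul(273, Pow(-328, -1))) = Add(Mul(-46, Rational(-1, 445)), Mul(273, Rational(-1, 328))) = Add(Rational(46, 445), Rational(-273, 328)) = Rational(-106397, 145960)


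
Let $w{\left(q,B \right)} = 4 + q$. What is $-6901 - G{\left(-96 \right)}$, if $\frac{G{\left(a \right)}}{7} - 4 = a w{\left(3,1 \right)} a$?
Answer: $-458513$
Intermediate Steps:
$G{\left(a \right)} = 28 + 49 a^{2}$ ($G{\left(a \right)} = 28 + 7 a \left(4 + 3\right) a = 28 + 7 a 7 a = 28 + 7 \cdot 7 a a = 28 + 7 \cdot 7 a^{2} = 28 + 49 a^{2}$)
$-6901 - G{\left(-96 \right)} = -6901 - \left(28 + 49 \left(-96\right)^{2}\right) = -6901 - \left(28 + 49 \cdot 9216\right) = -6901 - \left(28 + 451584\right) = -6901 - 451612 = -458513$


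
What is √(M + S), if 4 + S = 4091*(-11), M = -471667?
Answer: 24*I*√897 ≈ 718.8*I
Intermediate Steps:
S = -45005 (S = -4 + 4091*(-11) = -4 - 45001 = -45005)
√(M + S) = √(-471667 - 45005) = √(-516672) = 24*I*√897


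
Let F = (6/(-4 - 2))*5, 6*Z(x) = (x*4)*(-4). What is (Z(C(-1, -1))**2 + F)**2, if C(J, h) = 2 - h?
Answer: 3481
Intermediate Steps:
Z(x) = -8*x/3 (Z(x) = ((x*4)*(-4))/6 = ((4*x)*(-4))/6 = (-16*x)/6 = -8*x/3)
F = -5 (F = (6/(-6))*5 = -1/6*6*5 = -1*5 = -5)
(Z(C(-1, -1))**2 + F)**2 = ((-8*(2 - 1*(-1))/3)**2 - 5)**2 = ((-8*(2 + 1)/3)**2 - 5)**2 = ((-8/3*3)**2 - 5)**2 = ((-8)**2 - 5)**2 = (64 - 5)**2 = 59**2 = 3481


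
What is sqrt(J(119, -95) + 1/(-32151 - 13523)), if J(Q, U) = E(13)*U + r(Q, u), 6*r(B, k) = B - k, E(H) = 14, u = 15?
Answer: I*sqrt(24645354467730)/137022 ≈ 36.231*I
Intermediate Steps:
r(B, k) = -k/6 + B/6 (r(B, k) = (B - k)/6 = -k/6 + B/6)
J(Q, U) = -5/2 + 14*U + Q/6 (J(Q, U) = 14*U + (-1/6*15 + Q/6) = 14*U + (-5/2 + Q/6) = -5/2 + 14*U + Q/6)
sqrt(J(119, -95) + 1/(-32151 - 13523)) = sqrt((-5/2 + 14*(-95) + (1/6)*119) + 1/(-32151 - 13523)) = sqrt((-5/2 - 1330 + 119/6) + 1/(-45674)) = sqrt(-3938/3 - 1/45674) = sqrt(-179864215/137022) = I*sqrt(24645354467730)/137022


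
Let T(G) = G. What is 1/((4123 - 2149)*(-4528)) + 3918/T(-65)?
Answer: -35020149761/580987680 ≈ -60.277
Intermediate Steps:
1/((4123 - 2149)*(-4528)) + 3918/T(-65) = 1/((4123 - 2149)*(-4528)) + 3918/(-65) = -1/4528/1974 + 3918*(-1/65) = (1/1974)*(-1/4528) - 3918/65 = -1/8938272 - 3918/65 = -35020149761/580987680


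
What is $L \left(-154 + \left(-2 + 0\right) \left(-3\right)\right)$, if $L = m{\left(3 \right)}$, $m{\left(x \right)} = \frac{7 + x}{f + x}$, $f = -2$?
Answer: $-1480$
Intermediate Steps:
$m{\left(x \right)} = \frac{7 + x}{-2 + x}$
$L = 10$ ($L = \frac{7 + 3}{-2 + 3} = 1^{-1} \cdot 10 = 1 \cdot 10 = 10$)
$L \left(-154 + \left(-2 + 0\right) \left(-3\right)\right) = 10 \left(-154 + \left(-2 + 0\right) \left(-3\right)\right) = 10 \left(-154 - -6\right) = 10 \left(-154 + 6\right) = 10 \left(-148\right) = -1480$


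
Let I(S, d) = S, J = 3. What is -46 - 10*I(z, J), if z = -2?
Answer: -26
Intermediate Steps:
-46 - 10*I(z, J) = -46 - 10*(-2) = -46 + 20 = -26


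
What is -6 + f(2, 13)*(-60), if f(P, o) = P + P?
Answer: -246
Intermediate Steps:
f(P, o) = 2*P
-6 + f(2, 13)*(-60) = -6 + (2*2)*(-60) = -6 + 4*(-60) = -6 - 240 = -246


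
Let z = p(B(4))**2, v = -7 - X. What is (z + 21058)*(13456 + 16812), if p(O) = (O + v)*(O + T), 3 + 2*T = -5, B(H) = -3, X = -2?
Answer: 732303992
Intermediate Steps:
T = -4 (T = -3/2 + (1/2)*(-5) = -3/2 - 5/2 = -4)
v = -5 (v = -7 - 1*(-2) = -7 + 2 = -5)
p(O) = (-5 + O)*(-4 + O) (p(O) = (O - 5)*(O - 4) = (-5 + O)*(-4 + O))
z = 3136 (z = (20 + (-3)**2 - 9*(-3))**2 = (20 + 9 + 27)**2 = 56**2 = 3136)
(z + 21058)*(13456 + 16812) = (3136 + 21058)*(13456 + 16812) = 24194*30268 = 732303992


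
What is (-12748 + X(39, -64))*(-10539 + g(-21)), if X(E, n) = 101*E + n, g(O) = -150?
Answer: 94843497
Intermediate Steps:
X(E, n) = n + 101*E
(-12748 + X(39, -64))*(-10539 + g(-21)) = (-12748 + (-64 + 101*39))*(-10539 - 150) = (-12748 + (-64 + 3939))*(-10689) = (-12748 + 3875)*(-10689) = -8873*(-10689) = 94843497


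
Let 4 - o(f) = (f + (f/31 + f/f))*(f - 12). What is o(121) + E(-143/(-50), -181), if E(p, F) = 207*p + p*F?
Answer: -10574946/775 ≈ -13645.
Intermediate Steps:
o(f) = 4 - (1 + 32*f/31)*(-12 + f) (o(f) = 4 - (f + (f/31 + f/f))*(f - 12) = 4 - (f + (f*(1/31) + 1))*(-12 + f) = 4 - (f + (f/31 + 1))*(-12 + f) = 4 - (f + (1 + f/31))*(-12 + f) = 4 - (1 + 32*f/31)*(-12 + f))
E(p, F) = 207*p + F*p
o(121) + E(-143/(-50), -181) = (16 - 32/31*121² + (353/31)*121) + (-143/(-50))*(207 - 181) = (16 - 32/31*14641 + 42713/31) - 143*(-1/50)*26 = (16 - 468512/31 + 42713/31) + (143/50)*26 = -425303/31 + 1859/25 = -10574946/775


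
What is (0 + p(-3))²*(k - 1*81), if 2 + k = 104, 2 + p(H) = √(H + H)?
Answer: 21*(2 - I*√6)² ≈ -42.0 - 205.76*I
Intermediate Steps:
p(H) = -2 + √2*√H (p(H) = -2 + √(H + H) = -2 + √(2*H) = -2 + √2*√H)
k = 102 (k = -2 + 104 = 102)
(0 + p(-3))²*(k - 1*81) = (0 + (-2 + √2*√(-3)))²*(102 - 1*81) = (0 + (-2 + √2*(I*√3)))²*(102 - 81) = (0 + (-2 + I*√6))²*21 = (-2 + I*√6)²*21 = 21*(-2 + I*√6)²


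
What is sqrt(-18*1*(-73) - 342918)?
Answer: 6*I*sqrt(9489) ≈ 584.47*I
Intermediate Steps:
sqrt(-18*1*(-73) - 342918) = sqrt(-18*(-73) - 342918) = sqrt(1314 - 342918) = sqrt(-341604) = 6*I*sqrt(9489)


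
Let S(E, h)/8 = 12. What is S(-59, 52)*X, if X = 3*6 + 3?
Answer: 2016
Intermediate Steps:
X = 21 (X = 18 + 3 = 21)
S(E, h) = 96 (S(E, h) = 8*12 = 96)
S(-59, 52)*X = 96*21 = 2016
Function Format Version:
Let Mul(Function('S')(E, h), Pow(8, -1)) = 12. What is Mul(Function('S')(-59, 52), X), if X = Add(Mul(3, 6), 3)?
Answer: 2016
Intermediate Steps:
X = 21 (X = Add(18, 3) = 21)
Function('S')(E, h) = 96 (Function('S')(E, h) = Mul(8, 12) = 96)
Mul(Function('S')(-59, 52), X) = Mul(96, 21) = 2016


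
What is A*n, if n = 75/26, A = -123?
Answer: -9225/26 ≈ -354.81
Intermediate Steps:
n = 75/26 (n = 75*(1/26) = 75/26 ≈ 2.8846)
A*n = -123*75/26 = -9225/26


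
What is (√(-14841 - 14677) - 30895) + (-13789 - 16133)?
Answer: -60817 + I*√29518 ≈ -60817.0 + 171.81*I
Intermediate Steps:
(√(-14841 - 14677) - 30895) + (-13789 - 16133) = (√(-29518) - 30895) - 29922 = (I*√29518 - 30895) - 29922 = (-30895 + I*√29518) - 29922 = -60817 + I*√29518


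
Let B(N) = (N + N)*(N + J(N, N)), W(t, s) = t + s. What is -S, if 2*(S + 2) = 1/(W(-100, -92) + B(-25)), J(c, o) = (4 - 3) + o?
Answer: 9031/4516 ≈ 1.9998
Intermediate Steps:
J(c, o) = 1 + o
W(t, s) = s + t
B(N) = 2*N*(1 + 2*N) (B(N) = (N + N)*(N + (1 + N)) = (2*N)*(1 + 2*N) = 2*N*(1 + 2*N))
S = -9031/4516 (S = -2 + 1/(2*((-92 - 100) + 2*(-25)*(1 + 2*(-25)))) = -2 + 1/(2*(-192 + 2*(-25)*(1 - 50))) = -2 + 1/(2*(-192 + 2*(-25)*(-49))) = -2 + 1/(2*(-192 + 2450)) = -2 + (½)/2258 = -2 + (½)*(1/2258) = -2 + 1/4516 = -9031/4516 ≈ -1.9998)
-S = -1*(-9031/4516) = 9031/4516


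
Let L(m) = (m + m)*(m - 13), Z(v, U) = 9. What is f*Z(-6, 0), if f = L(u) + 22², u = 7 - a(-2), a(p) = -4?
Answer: 3960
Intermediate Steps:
u = 11 (u = 7 - 1*(-4) = 7 + 4 = 11)
L(m) = 2*m*(-13 + m) (L(m) = (2*m)*(-13 + m) = 2*m*(-13 + m))
f = 440 (f = 2*11*(-13 + 11) + 22² = 2*11*(-2) + 484 = -44 + 484 = 440)
f*Z(-6, 0) = 440*9 = 3960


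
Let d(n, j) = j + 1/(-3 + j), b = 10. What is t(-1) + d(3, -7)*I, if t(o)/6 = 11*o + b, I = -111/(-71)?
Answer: -171/10 ≈ -17.100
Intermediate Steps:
I = 111/71 (I = -111*(-1/71) = 111/71 ≈ 1.5634)
t(o) = 60 + 66*o (t(o) = 6*(11*o + 10) = 6*(10 + 11*o) = 60 + 66*o)
t(-1) + d(3, -7)*I = (60 + 66*(-1)) + ((1 + (-7)**2 - 3*(-7))/(-3 - 7))*(111/71) = (60 - 66) + ((1 + 49 + 21)/(-10))*(111/71) = -6 - 1/10*71*(111/71) = -6 - 71/10*111/71 = -6 - 111/10 = -171/10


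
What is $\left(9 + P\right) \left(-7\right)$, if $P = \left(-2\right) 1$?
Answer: $-49$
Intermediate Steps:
$P = -2$
$\left(9 + P\right) \left(-7\right) = \left(9 - 2\right) \left(-7\right) = 7 \left(-7\right) = -49$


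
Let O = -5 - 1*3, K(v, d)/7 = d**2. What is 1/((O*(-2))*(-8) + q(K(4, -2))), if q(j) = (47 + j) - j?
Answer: -1/81 ≈ -0.012346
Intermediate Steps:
K(v, d) = 7*d**2
O = -8 (O = -5 - 3 = -8)
q(j) = 47
1/((O*(-2))*(-8) + q(K(4, -2))) = 1/(-8*(-2)*(-8) + 47) = 1/(16*(-8) + 47) = 1/(-128 + 47) = 1/(-81) = -1/81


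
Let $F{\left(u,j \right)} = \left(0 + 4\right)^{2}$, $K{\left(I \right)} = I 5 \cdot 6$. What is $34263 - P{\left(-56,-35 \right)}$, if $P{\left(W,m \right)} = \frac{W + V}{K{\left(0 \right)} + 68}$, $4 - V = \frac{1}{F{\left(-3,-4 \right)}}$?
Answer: $\frac{2192881}{64} \approx 34264.0$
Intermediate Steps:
$K{\left(I \right)} = 30 I$ ($K{\left(I \right)} = 5 I 6 = 30 I$)
$F{\left(u,j \right)} = 16$ ($F{\left(u,j \right)} = 4^{2} = 16$)
$V = \frac{63}{16}$ ($V = 4 - \frac{1}{16} = \frac{63}{16} \approx 3.9375$)
$P{\left(W,m \right)} = \frac{63}{1088} + \frac{W}{68}$ ($P{\left(W,m \right)} = \frac{W + \frac{63}{16}}{30 \cdot 0 + 68} = \frac{\frac{63}{16} + W}{0 + 68} = \frac{\frac{63}{16} + W}{68} = \left(\frac{63}{16} + W\right) \frac{1}{68} = \frac{63}{1088} + \frac{W}{68}$)
$34263 - P{\left(-56,-35 \right)} = 34263 - \left(\frac{63}{1088} + \frac{1}{68} \left(-56\right)\right) = 34263 - \left(\frac{63}{1088} - \frac{14}{17}\right) = 34263 - - \frac{49}{64} = 34263 + \frac{49}{64} = \frac{2192881}{64}$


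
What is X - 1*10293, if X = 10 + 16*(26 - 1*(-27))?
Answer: -9435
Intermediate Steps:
X = 858 (X = 10 + 16*(26 + 27) = 10 + 16*53 = 10 + 848 = 858)
X - 1*10293 = 858 - 1*10293 = 858 - 10293 = -9435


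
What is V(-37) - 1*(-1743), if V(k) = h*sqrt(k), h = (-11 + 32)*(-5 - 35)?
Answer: 1743 - 840*I*sqrt(37) ≈ 1743.0 - 5109.5*I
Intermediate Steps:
h = -840 (h = 21*(-40) = -840)
V(k) = -840*sqrt(k)
V(-37) - 1*(-1743) = -840*I*sqrt(37) - 1*(-1743) = -840*I*sqrt(37) + 1743 = 1743 - 840*I*sqrt(37)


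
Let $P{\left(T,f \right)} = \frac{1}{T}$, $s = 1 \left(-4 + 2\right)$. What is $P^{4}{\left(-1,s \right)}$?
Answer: $1$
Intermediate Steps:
$s = -2$ ($s = 1 \left(-2\right) = -2$)
$P^{4}{\left(-1,s \right)} = \left(\frac{1}{-1}\right)^{4} = \left(-1\right)^{4} = 1$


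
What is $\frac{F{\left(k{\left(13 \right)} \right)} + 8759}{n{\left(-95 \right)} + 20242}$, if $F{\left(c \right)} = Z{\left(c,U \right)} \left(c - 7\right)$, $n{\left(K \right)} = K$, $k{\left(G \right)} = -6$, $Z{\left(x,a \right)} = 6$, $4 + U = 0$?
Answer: $\frac{8681}{20147} \approx 0.43088$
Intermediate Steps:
$U = -4$ ($U = -4 + 0 = -4$)
$F{\left(c \right)} = -42 + 6 c$ ($F{\left(c \right)} = 6 \left(c - 7\right) = 6 \left(-7 + c\right) = -42 + 6 c$)
$\frac{F{\left(k{\left(13 \right)} \right)} + 8759}{n{\left(-95 \right)} + 20242} = \frac{\left(-42 + 6 \left(-6\right)\right) + 8759}{-95 + 20242} = \frac{\left(-42 - 36\right) + 8759}{20147} = \left(-78 + 8759\right) \frac{1}{20147} = 8681 \cdot \frac{1}{20147} = \frac{8681}{20147}$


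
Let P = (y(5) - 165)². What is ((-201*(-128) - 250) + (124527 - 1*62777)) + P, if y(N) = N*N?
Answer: 106828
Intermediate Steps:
y(N) = N²
P = 19600 (P = (5² - 165)² = (25 - 165)² = (-140)² = 19600)
((-201*(-128) - 250) + (124527 - 1*62777)) + P = ((-201*(-128) - 250) + (124527 - 1*62777)) + 19600 = ((25728 - 250) + (124527 - 62777)) + 19600 = (25478 + 61750) + 19600 = 87228 + 19600 = 106828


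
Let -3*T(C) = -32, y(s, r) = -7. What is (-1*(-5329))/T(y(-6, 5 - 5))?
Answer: 15987/32 ≈ 499.59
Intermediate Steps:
T(C) = 32/3 (T(C) = -⅓*(-32) = 32/3)
(-1*(-5329))/T(y(-6, 5 - 5)) = (-1*(-5329))/(32/3) = 5329*(3/32) = 15987/32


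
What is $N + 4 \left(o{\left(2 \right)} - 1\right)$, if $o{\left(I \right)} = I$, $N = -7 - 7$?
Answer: $-10$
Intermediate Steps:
$N = -14$ ($N = -7 - 7 = -14$)
$N + 4 \left(o{\left(2 \right)} - 1\right) = -14 + 4 \left(2 - 1\right) = -14 + 4 \cdot 1 = -14 + 4 = -10$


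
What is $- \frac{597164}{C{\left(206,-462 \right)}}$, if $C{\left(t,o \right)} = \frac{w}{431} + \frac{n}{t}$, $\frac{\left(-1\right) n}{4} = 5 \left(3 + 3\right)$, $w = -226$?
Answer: $\frac{13254950726}{24569} \approx 5.395 \cdot 10^{5}$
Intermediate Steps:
$n = -120$ ($n = - 4 \cdot 5 \left(3 + 3\right) = - 4 \cdot 5 \cdot 6 = \left(-4\right) 30 = -120$)
$C{\left(t,o \right)} = - \frac{226}{431} - \frac{120}{t}$
$- \frac{597164}{C{\left(206,-462 \right)}} = - \frac{597164}{- \frac{226}{431} - \frac{120}{206}} = - \frac{597164}{- \frac{226}{431} - \frac{60}{103}} = - \frac{597164}{- \frac{49138}{44393}} = \left(-597164\right) \left(- \frac{44393}{49138}\right) = \frac{13254950726}{24569}$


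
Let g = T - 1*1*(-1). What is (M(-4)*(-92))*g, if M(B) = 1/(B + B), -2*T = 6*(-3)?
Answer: 115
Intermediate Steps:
T = 9 (T = -3*(-3) = -½*(-18) = 9)
M(B) = 1/(2*B)
g = 10 (g = 9 - 1*1*(-1) = 9 - (-1) = 9 - 1*(-1) = 9 + 1 = 10)
(M(-4)*(-92))*g = (((½)/(-4))*(-92))*10 = (((½)*(-¼))*(-92))*10 = -⅛*(-92)*10 = (23/2)*10 = 115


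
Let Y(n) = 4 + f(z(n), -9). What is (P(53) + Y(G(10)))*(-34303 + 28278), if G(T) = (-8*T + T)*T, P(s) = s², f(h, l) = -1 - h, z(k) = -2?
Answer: -16954350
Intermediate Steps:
G(T) = -7*T² (G(T) = (-7*T)*T = -7*T²)
Y(n) = 5 (Y(n) = 4 + (-1 - 1*(-2)) = 4 + (-1 + 2) = 4 + 1 = 5)
(P(53) + Y(G(10)))*(-34303 + 28278) = (53² + 5)*(-34303 + 28278) = (2809 + 5)*(-6025) = 2814*(-6025) = -16954350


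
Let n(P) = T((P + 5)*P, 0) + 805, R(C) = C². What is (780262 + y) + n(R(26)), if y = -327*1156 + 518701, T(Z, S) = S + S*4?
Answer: 921756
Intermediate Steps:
T(Z, S) = 5*S (T(Z, S) = S + 4*S = 5*S)
y = 140689 (y = -378012 + 518701 = 140689)
n(P) = 805 (n(P) = 5*0 + 805 = 0 + 805 = 805)
(780262 + y) + n(R(26)) = (780262 + 140689) + 805 = 920951 + 805 = 921756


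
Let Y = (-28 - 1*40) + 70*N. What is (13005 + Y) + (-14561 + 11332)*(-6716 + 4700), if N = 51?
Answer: 6526171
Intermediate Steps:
Y = 3502 (Y = (-28 - 1*40) + 70*51 = (-28 - 40) + 3570 = -68 + 3570 = 3502)
(13005 + Y) + (-14561 + 11332)*(-6716 + 4700) = (13005 + 3502) + (-14561 + 11332)*(-6716 + 4700) = 16507 - 3229*(-2016) = 16507 + 6509664 = 6526171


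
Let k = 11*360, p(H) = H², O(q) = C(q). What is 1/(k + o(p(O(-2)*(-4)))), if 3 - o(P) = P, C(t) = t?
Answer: 1/3899 ≈ 0.00025648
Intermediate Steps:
O(q) = q
o(P) = 3 - P
k = 3960
1/(k + o(p(O(-2)*(-4)))) = 1/(3960 + (3 - (-2*(-4))²)) = 1/(3960 + (3 - 1*8²)) = 1/(3960 + (3 - 1*64)) = 1/(3960 + (3 - 64)) = 1/(3960 - 61) = 1/3899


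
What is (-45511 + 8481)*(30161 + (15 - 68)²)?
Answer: -1220879100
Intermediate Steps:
(-45511 + 8481)*(30161 + (15 - 68)²) = -37030*(30161 + (-53)²) = -37030*(30161 + 2809) = -37030*32970 = -1220879100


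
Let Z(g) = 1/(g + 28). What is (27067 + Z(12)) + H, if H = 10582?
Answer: 1505961/40 ≈ 37649.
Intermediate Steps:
Z(g) = 1/(28 + g)
(27067 + Z(12)) + H = (27067 + 1/(28 + 12)) + 10582 = (27067 + 1/40) + 10582 = 1082681/40 + 10582 = 1505961/40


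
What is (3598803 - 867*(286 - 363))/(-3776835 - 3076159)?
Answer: -1832781/3426497 ≈ -0.53488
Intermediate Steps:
(3598803 - 867*(286 - 363))/(-3776835 - 3076159) = (3598803 - 867*(-77))/(-6852994) = (3598803 + 66759)*(-1/6852994) = 3665562*(-1/6852994) = -1832781/3426497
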